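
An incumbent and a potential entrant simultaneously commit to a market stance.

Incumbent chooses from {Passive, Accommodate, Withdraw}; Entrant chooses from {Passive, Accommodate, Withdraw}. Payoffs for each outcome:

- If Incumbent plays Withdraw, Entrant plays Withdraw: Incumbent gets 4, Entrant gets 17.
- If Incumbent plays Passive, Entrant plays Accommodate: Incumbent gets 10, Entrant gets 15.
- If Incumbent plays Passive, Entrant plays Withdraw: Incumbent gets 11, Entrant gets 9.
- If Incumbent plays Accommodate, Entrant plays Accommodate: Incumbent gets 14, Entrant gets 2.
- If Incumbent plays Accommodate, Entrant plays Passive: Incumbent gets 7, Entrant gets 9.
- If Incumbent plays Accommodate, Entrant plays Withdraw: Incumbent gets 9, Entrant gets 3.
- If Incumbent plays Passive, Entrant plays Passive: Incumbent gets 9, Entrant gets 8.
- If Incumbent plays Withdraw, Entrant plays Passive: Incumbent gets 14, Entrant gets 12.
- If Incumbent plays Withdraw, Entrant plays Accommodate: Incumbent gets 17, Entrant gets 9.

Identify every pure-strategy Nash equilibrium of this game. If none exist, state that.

Incumbent against Passive: payoffs 9, 7, 14 → best response Withdraw.
Incumbent against Accommodate: payoffs 10, 14, 17 → best response Withdraw.
Incumbent against Withdraw: payoffs 11, 9, 4 → best response Passive.
Entrant against Passive: payoffs 8, 15, 9 → best response Accommodate.
Entrant against Accommodate: payoffs 9, 2, 3 → best response Passive.
Entrant against Withdraw: payoffs 12, 9, 17 → best response Withdraw.
No profile is a mutual best response for all players.

This game has no pure Nash equilibrium.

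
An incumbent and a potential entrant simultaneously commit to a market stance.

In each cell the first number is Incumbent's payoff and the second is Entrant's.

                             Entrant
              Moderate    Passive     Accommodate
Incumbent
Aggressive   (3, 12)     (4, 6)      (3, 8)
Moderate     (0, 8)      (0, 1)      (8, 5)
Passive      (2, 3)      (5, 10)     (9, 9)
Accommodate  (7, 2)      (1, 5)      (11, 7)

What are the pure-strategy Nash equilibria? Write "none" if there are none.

The pure Nash equilibria are (Passive, Passive), (Accommodate, Accommodate).

Incumbent against Moderate: payoffs 3, 0, 2, 7 → best response Accommodate.
Incumbent against Passive: payoffs 4, 0, 5, 1 → best response Passive.
Incumbent against Accommodate: payoffs 3, 8, 9, 11 → best response Accommodate.
Entrant against Aggressive: payoffs 12, 6, 8 → best response Moderate.
Entrant against Moderate: payoffs 8, 1, 5 → best response Moderate.
Entrant against Passive: payoffs 3, 10, 9 → best response Passive.
Entrant against Accommodate: payoffs 2, 5, 7 → best response Accommodate.
Mutual best responses: (Passive, Passive); (Accommodate, Accommodate).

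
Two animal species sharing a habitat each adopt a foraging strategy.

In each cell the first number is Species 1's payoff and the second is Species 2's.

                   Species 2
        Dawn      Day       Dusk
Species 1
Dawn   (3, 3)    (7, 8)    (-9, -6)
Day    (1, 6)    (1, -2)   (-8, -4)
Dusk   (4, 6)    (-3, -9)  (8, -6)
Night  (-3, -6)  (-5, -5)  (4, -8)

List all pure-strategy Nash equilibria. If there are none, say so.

Pure-strategy Nash equilibria: (Dawn, Day) and (Dusk, Dawn)

For each player, find the best response to each opponent profile; mutual best responses are the pure NE.
Species 1 against Dawn: payoffs 3, 1, 4, -3 → best response Dusk.
Species 1 against Day: payoffs 7, 1, -3, -5 → best response Dawn.
Species 1 against Dusk: payoffs -9, -8, 8, 4 → best response Dusk.
Species 2 against Dawn: payoffs 3, 8, -6 → best response Day.
Species 2 against Day: payoffs 6, -2, -4 → best response Dawn.
Species 2 against Dusk: payoffs 6, -9, -6 → best response Dawn.
Species 2 against Night: payoffs -6, -5, -8 → best response Day.
Mutual best responses: (Dawn, Day); (Dusk, Dawn).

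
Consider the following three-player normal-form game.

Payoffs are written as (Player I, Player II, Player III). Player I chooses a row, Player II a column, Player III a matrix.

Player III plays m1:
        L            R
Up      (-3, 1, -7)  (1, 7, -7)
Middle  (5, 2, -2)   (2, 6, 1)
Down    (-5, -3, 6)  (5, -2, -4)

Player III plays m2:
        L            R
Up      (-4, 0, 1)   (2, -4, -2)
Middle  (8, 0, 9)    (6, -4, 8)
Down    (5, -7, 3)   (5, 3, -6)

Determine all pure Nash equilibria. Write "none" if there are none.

Pure-strategy Nash equilibria: (Middle, L, m2); (Down, R, m1)

Player I against (L, m1): payoffs -3, 5, -5 → best response Middle.
Player I against (L, m2): payoffs -4, 8, 5 → best response Middle.
Player I against (R, m1): payoffs 1, 2, 5 → best response Down.
Player I against (R, m2): payoffs 2, 6, 5 → best response Middle.
Player II against (Up, m1): payoffs 1, 7 → best response R.
Player II against (Up, m2): payoffs 0, -4 → best response L.
Player II against (Middle, m1): payoffs 2, 6 → best response R.
Player II against (Middle, m2): payoffs 0, -4 → best response L.
Player II against (Down, m1): payoffs -3, -2 → best response R.
Player II against (Down, m2): payoffs -7, 3 → best response R.
Player III against (Up, L): payoffs -7, 1 → best response m2.
Player III against (Up, R): payoffs -7, -2 → best response m2.
Player III against (Middle, L): payoffs -2, 9 → best response m2.
Player III against (Middle, R): payoffs 1, 8 → best response m2.
Player III against (Down, L): payoffs 6, 3 → best response m1.
Player III against (Down, R): payoffs -4, -6 → best response m1.
Mutual best responses: (Middle, L, m2); (Down, R, m1).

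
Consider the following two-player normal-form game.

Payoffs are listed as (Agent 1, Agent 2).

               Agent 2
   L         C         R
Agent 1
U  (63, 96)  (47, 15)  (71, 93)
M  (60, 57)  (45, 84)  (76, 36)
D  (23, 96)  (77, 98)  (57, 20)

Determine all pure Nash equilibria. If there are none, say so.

Mark each player's best response to every combination of opponents' strategies; a profile where every player is best-responding is a pure Nash equilibrium.
Agent 1 against L: payoffs 63, 60, 23 → best response U.
Agent 1 against C: payoffs 47, 45, 77 → best response D.
Agent 1 against R: payoffs 71, 76, 57 → best response M.
Agent 2 against U: payoffs 96, 15, 93 → best response L.
Agent 2 against M: payoffs 57, 84, 36 → best response C.
Agent 2 against D: payoffs 96, 98, 20 → best response C.
Mutual best responses: (U, L); (D, C).

(U, L) and (D, C)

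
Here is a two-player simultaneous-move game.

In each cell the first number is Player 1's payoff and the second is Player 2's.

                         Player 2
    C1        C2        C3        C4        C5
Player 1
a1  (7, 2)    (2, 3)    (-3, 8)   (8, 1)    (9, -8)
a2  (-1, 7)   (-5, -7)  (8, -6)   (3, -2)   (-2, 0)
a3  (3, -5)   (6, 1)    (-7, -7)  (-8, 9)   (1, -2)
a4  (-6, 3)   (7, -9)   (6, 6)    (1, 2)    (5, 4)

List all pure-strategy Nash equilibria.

none

For each player, find the best response to each opponent profile; mutual best responses are the pure NE.
Player 1 against C1: payoffs 7, -1, 3, -6 → best response a1.
Player 1 against C2: payoffs 2, -5, 6, 7 → best response a4.
Player 1 against C3: payoffs -3, 8, -7, 6 → best response a2.
Player 1 against C4: payoffs 8, 3, -8, 1 → best response a1.
Player 1 against C5: payoffs 9, -2, 1, 5 → best response a1.
Player 2 against a1: payoffs 2, 3, 8, 1, -8 → best response C3.
Player 2 against a2: payoffs 7, -7, -6, -2, 0 → best response C1.
Player 2 against a3: payoffs -5, 1, -7, 9, -2 → best response C4.
Player 2 against a4: payoffs 3, -9, 6, 2, 4 → best response C3.
No profile is a mutual best response for all players.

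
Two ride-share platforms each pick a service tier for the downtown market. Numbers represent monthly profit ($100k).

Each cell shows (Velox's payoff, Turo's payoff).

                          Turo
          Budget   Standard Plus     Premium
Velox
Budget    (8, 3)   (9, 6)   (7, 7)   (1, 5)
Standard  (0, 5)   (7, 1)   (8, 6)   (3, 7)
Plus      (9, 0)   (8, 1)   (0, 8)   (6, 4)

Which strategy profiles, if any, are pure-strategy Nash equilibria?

This game has no pure Nash equilibrium.

(Budget, Budget): Velox can switch to Plus (8 → 9). Not NE.
(Budget, Standard): Turo can switch to Plus (6 → 7). Not NE.
(Budget, Plus): Velox can switch to Standard (7 → 8). Not NE.
(Budget, Premium): Velox can switch to Standard (1 → 3). Not NE.
(Standard, Budget): Velox can switch to Budget (0 → 8). Not NE.
(Standard, Standard): Velox can switch to Budget (7 → 9). Not NE.
(The remaining 6 profiles each have a profitable deviation by the same check.)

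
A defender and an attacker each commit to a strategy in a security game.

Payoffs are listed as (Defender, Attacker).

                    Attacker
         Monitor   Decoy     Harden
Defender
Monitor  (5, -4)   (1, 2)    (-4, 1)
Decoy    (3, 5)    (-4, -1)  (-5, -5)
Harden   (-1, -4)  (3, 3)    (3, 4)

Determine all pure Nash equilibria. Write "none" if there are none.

(Monitor, Monitor): Attacker can switch to Decoy (-4 → 2). Not NE.
(Monitor, Decoy): Defender can switch to Harden (1 → 3). Not NE.
(Monitor, Harden): Defender can switch to Harden (-4 → 3). Not NE.
(Decoy, Monitor): Defender can switch to Monitor (3 → 5). Not NE.
(Decoy, Decoy): Defender can switch to Monitor (-4 → 1). Not NE.
(Decoy, Harden): Defender can switch to Monitor (-5 → -4). Not NE.
(Harden, Monitor): Defender can switch to Monitor (-1 → 5). Not NE.
(Harden, Decoy): Attacker can switch to Harden (3 → 4). Not NE.
(Harden, Harden): Defender gets 3, best alternative -4; Attacker gets 4, best alternative 3. No profitable deviation — NE.

The unique pure-strategy Nash equilibrium is (Harden, Harden).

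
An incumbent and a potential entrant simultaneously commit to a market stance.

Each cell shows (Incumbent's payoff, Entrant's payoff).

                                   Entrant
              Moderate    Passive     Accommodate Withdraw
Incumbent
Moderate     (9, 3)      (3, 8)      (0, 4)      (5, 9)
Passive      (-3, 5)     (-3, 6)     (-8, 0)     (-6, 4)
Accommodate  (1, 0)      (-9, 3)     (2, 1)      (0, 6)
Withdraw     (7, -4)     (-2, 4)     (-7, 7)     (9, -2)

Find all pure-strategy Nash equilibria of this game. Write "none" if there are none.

none

(Moderate, Moderate): Entrant can switch to Passive (3 → 8). Not NE.
(Moderate, Passive): Entrant can switch to Withdraw (8 → 9). Not NE.
(Moderate, Accommodate): Incumbent can switch to Accommodate (0 → 2). Not NE.
(Moderate, Withdraw): Incumbent can switch to Withdraw (5 → 9). Not NE.
(Passive, Moderate): Incumbent can switch to Moderate (-3 → 9). Not NE.
(Passive, Passive): Incumbent can switch to Moderate (-3 → 3). Not NE.
(Passive, Accommodate): Incumbent can switch to Moderate (-8 → 0). Not NE.
(Passive, Withdraw): Incumbent can switch to Moderate (-6 → 5). Not NE.
(Accommodate, Moderate): Incumbent can switch to Moderate (1 → 9). Not NE.
(Accommodate, Passive): Incumbent can switch to Moderate (-9 → 3). Not NE.
(The remaining 6 profiles each have a profitable deviation by the same check.)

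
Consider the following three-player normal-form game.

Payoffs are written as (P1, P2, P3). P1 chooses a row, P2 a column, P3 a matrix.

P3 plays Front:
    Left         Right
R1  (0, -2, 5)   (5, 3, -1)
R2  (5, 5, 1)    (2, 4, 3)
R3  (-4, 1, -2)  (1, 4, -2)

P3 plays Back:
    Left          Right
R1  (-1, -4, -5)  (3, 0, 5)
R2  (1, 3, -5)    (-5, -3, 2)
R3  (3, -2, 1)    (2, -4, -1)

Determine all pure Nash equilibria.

Pure-strategy Nash equilibria: (R1, Right, Back); (R2, Left, Front); (R3, Left, Back)

(R1, Left, Front): P1 can switch to R2 (0 → 5). Not NE.
(R1, Left, Back): P1 can switch to R2 (-1 → 1). Not NE.
(R1, Right, Front): P3 can switch to Back (-1 → 5). Not NE.
(R1, Right, Back): P1 gets 3, best alternative 2; P2 gets 0, best alternative -4; P3 gets 5, best alternative -1. No profitable deviation — NE.
(R2, Left, Front): P1 gets 5, best alternative 0; P2 gets 5, best alternative 4; P3 gets 1, best alternative -5. No profitable deviation — NE.
(R2, Left, Back): P1 can switch to R3 (1 → 3). Not NE.
(R2, Right, Front): P1 can switch to R1 (2 → 5). Not NE.
(R2, Right, Back): P1 can switch to R1 (-5 → 3). Not NE.
(R3, Left, Back): P1 gets 3, best alternative 1; P2 gets -2, best alternative -4; P3 gets 1, best alternative -2. No profitable deviation — NE.
(The remaining 3 profiles each have a profitable deviation by the same check.)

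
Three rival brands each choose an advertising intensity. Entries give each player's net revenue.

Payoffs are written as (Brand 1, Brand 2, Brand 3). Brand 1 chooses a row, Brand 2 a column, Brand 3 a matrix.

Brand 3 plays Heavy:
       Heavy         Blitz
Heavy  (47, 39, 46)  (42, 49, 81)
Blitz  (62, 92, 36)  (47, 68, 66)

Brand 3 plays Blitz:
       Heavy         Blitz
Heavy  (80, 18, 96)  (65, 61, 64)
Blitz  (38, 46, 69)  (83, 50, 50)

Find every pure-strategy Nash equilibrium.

Brand 1 against (Heavy, Heavy): payoffs 47, 62 → best response Blitz.
Brand 1 against (Heavy, Blitz): payoffs 80, 38 → best response Heavy.
Brand 1 against (Blitz, Heavy): payoffs 42, 47 → best response Blitz.
Brand 1 against (Blitz, Blitz): payoffs 65, 83 → best response Blitz.
Brand 2 against (Heavy, Heavy): payoffs 39, 49 → best response Blitz.
Brand 2 against (Heavy, Blitz): payoffs 18, 61 → best response Blitz.
Brand 2 against (Blitz, Heavy): payoffs 92, 68 → best response Heavy.
Brand 2 against (Blitz, Blitz): payoffs 46, 50 → best response Blitz.
Brand 3 against (Heavy, Heavy): payoffs 46, 96 → best response Blitz.
Brand 3 against (Heavy, Blitz): payoffs 81, 64 → best response Heavy.
Brand 3 against (Blitz, Heavy): payoffs 36, 69 → best response Blitz.
Brand 3 against (Blitz, Blitz): payoffs 66, 50 → best response Heavy.
No profile is a mutual best response for all players.

none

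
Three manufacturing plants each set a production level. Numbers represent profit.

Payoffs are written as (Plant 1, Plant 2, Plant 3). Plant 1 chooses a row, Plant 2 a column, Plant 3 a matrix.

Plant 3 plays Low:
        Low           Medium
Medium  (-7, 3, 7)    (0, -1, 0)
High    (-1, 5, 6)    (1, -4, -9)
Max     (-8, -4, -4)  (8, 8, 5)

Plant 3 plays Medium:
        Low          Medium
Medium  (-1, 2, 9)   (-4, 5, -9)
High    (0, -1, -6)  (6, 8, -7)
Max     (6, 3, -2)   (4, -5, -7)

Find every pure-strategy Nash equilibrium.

For each player, find the best response to each opponent profile; mutual best responses are the pure NE.
Plant 1 against (Low, Low): payoffs -7, -1, -8 → best response High.
Plant 1 against (Low, Medium): payoffs -1, 0, 6 → best response Max.
Plant 1 against (Medium, Low): payoffs 0, 1, 8 → best response Max.
Plant 1 against (Medium, Medium): payoffs -4, 6, 4 → best response High.
Plant 2 against (Medium, Low): payoffs 3, -1 → best response Low.
Plant 2 against (Medium, Medium): payoffs 2, 5 → best response Medium.
Plant 2 against (High, Low): payoffs 5, -4 → best response Low.
Plant 2 against (High, Medium): payoffs -1, 8 → best response Medium.
Plant 2 against (Max, Low): payoffs -4, 8 → best response Medium.
Plant 2 against (Max, Medium): payoffs 3, -5 → best response Low.
Plant 3 against (Medium, Low): payoffs 7, 9 → best response Medium.
Plant 3 against (Medium, Medium): payoffs 0, -9 → best response Low.
Plant 3 against (High, Low): payoffs 6, -6 → best response Low.
Plant 3 against (High, Medium): payoffs -9, -7 → best response Medium.
Plant 3 against (Max, Low): payoffs -4, -2 → best response Medium.
Plant 3 against (Max, Medium): payoffs 5, -7 → best response Low.
Mutual best responses: (High, Low, Low); (High, Medium, Medium); (Max, Low, Medium); (Max, Medium, Low).

(High, Low, Low); (High, Medium, Medium); (Max, Low, Medium); (Max, Medium, Low)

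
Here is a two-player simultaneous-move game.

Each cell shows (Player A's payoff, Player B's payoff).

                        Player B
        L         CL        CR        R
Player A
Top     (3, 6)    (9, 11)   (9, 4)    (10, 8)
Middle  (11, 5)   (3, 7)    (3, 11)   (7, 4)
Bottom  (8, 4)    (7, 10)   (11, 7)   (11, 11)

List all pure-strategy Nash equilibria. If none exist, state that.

Pure-strategy Nash equilibria: (Top, CL); (Bottom, R)

Player A against L: payoffs 3, 11, 8 → best response Middle.
Player A against CL: payoffs 9, 3, 7 → best response Top.
Player A against CR: payoffs 9, 3, 11 → best response Bottom.
Player A against R: payoffs 10, 7, 11 → best response Bottom.
Player B against Top: payoffs 6, 11, 4, 8 → best response CL.
Player B against Middle: payoffs 5, 7, 11, 4 → best response CR.
Player B against Bottom: payoffs 4, 10, 7, 11 → best response R.
Mutual best responses: (Top, CL); (Bottom, R).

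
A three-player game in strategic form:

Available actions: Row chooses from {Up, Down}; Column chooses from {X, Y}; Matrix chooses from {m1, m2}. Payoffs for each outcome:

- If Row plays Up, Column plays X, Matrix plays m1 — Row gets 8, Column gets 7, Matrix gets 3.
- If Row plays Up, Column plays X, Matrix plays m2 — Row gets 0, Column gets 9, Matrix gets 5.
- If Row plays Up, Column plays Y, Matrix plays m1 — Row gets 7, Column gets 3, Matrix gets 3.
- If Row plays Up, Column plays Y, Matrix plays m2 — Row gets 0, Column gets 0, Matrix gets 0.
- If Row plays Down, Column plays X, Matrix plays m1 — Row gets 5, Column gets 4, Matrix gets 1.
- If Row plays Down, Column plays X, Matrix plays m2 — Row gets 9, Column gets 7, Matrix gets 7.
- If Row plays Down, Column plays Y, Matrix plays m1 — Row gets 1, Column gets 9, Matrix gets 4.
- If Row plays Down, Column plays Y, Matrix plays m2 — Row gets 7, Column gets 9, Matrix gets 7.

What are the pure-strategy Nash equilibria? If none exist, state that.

(Up, X, m1): Matrix can switch to m2 (3 → 5). Not NE.
(Up, X, m2): Row can switch to Down (0 → 9). Not NE.
(Up, Y, m1): Column can switch to X (3 → 7). Not NE.
(Up, Y, m2): Row can switch to Down (0 → 7). Not NE.
(Down, X, m1): Row can switch to Up (5 → 8). Not NE.
(Down, X, m2): Column can switch to Y (7 → 9). Not NE.
(Down, Y, m1): Row can switch to Up (1 → 7). Not NE.
(Down, Y, m2): Row gets 7, best alternative 0; Column gets 9, best alternative 7; Matrix gets 7, best alternative 4. No profitable deviation — NE.

Pure NE: (Down, Y, m2)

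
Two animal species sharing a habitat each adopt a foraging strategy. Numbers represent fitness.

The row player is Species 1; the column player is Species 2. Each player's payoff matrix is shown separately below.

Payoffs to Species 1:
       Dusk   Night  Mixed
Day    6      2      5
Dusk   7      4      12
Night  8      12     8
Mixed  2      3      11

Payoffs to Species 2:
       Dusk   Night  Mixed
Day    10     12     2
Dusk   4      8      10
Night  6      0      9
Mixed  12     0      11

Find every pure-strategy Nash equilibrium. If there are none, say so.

The unique pure-strategy Nash equilibrium is (Dusk, Mixed).

Check each profile: it is a Nash equilibrium iff no player can strictly gain by switching unilaterally.
(Day, Dusk): Species 1 can switch to Dusk (6 → 7). Not NE.
(Day, Night): Species 1 can switch to Dusk (2 → 4). Not NE.
(Day, Mixed): Species 1 can switch to Dusk (5 → 12). Not NE.
(Dusk, Dusk): Species 1 can switch to Night (7 → 8). Not NE.
(Dusk, Night): Species 1 can switch to Night (4 → 12). Not NE.
(Dusk, Mixed): Species 1 gets 12, best alternative 11; Species 2 gets 10, best alternative 8. No profitable deviation — NE.
(Night, Dusk): Species 2 can switch to Mixed (6 → 9). Not NE.
(Night, Night): Species 2 can switch to Dusk (0 → 6). Not NE.
(Night, Mixed): Species 1 can switch to Dusk (8 → 12). Not NE.
(The remaining 3 profiles each have a profitable deviation by the same check.)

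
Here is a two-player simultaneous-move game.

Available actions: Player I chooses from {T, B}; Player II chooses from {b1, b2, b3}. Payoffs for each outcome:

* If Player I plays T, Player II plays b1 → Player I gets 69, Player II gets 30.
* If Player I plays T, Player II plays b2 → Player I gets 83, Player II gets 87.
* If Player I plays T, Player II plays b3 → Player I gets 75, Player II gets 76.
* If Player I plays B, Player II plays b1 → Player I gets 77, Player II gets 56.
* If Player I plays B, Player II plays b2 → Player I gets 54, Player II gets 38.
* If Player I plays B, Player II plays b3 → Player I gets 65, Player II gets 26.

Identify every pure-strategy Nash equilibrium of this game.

(T, b1): Player I can switch to B (69 → 77). Not NE.
(T, b2): Player I gets 83, best alternative 54; Player II gets 87, best alternative 76. No profitable deviation — NE.
(T, b3): Player II can switch to b2 (76 → 87). Not NE.
(B, b1): Player I gets 77, best alternative 69; Player II gets 56, best alternative 38. No profitable deviation — NE.
(B, b2): Player I can switch to T (54 → 83). Not NE.
(B, b3): Player I can switch to T (65 → 75). Not NE.

(T, b2), (B, b1)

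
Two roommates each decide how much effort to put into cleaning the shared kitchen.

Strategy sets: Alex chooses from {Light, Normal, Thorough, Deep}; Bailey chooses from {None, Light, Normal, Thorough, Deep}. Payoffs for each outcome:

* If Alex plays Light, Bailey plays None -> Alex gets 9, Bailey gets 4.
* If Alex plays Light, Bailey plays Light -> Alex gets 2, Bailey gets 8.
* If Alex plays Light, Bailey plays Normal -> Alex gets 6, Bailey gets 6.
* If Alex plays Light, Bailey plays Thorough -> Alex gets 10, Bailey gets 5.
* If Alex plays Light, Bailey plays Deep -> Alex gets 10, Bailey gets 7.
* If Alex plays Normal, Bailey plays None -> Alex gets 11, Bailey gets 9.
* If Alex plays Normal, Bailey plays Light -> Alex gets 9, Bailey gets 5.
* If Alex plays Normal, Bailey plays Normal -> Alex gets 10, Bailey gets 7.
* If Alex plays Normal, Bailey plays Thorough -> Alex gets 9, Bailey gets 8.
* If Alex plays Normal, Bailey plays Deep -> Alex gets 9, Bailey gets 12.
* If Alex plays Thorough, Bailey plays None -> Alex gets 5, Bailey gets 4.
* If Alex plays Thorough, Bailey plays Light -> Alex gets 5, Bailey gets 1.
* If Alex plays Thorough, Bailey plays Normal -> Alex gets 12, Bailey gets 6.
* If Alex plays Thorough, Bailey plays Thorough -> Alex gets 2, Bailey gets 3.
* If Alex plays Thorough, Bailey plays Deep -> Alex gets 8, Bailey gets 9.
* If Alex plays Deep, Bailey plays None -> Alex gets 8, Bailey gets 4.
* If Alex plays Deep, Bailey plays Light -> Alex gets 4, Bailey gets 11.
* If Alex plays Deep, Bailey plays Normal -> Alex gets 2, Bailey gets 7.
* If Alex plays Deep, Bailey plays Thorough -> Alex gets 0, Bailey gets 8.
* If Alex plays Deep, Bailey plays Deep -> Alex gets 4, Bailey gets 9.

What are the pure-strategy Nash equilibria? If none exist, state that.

Alex against None: payoffs 9, 11, 5, 8 → best response Normal.
Alex against Light: payoffs 2, 9, 5, 4 → best response Normal.
Alex against Normal: payoffs 6, 10, 12, 2 → best response Thorough.
Alex against Thorough: payoffs 10, 9, 2, 0 → best response Light.
Alex against Deep: payoffs 10, 9, 8, 4 → best response Light.
Bailey against Light: payoffs 4, 8, 6, 5, 7 → best response Light.
Bailey against Normal: payoffs 9, 5, 7, 8, 12 → best response Deep.
Bailey against Thorough: payoffs 4, 1, 6, 3, 9 → best response Deep.
Bailey against Deep: payoffs 4, 11, 7, 8, 9 → best response Light.
No profile is a mutual best response for all players.

There is no pure-strategy Nash equilibrium.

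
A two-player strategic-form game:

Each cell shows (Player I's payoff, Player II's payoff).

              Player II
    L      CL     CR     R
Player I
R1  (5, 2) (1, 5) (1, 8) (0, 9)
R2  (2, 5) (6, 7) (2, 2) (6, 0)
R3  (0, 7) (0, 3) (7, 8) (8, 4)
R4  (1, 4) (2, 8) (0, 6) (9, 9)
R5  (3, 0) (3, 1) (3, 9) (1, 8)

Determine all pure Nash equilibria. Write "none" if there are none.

(R2, CL); (R3, CR); (R4, R)

Mark each player's best response to every combination of opponents' strategies; a profile where every player is best-responding is a pure Nash equilibrium.
Player I against L: payoffs 5, 2, 0, 1, 3 → best response R1.
Player I against CL: payoffs 1, 6, 0, 2, 3 → best response R2.
Player I against CR: payoffs 1, 2, 7, 0, 3 → best response R3.
Player I against R: payoffs 0, 6, 8, 9, 1 → best response R4.
Player II against R1: payoffs 2, 5, 8, 9 → best response R.
Player II against R2: payoffs 5, 7, 2, 0 → best response CL.
Player II against R3: payoffs 7, 3, 8, 4 → best response CR.
Player II against R4: payoffs 4, 8, 6, 9 → best response R.
Player II against R5: payoffs 0, 1, 9, 8 → best response CR.
Mutual best responses: (R2, CL); (R3, CR); (R4, R).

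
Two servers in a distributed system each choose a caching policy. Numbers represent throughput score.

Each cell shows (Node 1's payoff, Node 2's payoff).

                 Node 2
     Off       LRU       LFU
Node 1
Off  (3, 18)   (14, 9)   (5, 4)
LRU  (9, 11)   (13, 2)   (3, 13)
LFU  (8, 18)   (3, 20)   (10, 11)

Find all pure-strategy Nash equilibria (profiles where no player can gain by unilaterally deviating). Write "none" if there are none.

Check each profile: it is a Nash equilibrium iff no player can strictly gain by switching unilaterally.
(Off, Off): Node 1 can switch to LRU (3 → 9). Not NE.
(Off, LRU): Node 2 can switch to Off (9 → 18). Not NE.
(Off, LFU): Node 1 can switch to LFU (5 → 10). Not NE.
(LRU, Off): Node 2 can switch to LFU (11 → 13). Not NE.
(LRU, LRU): Node 1 can switch to Off (13 → 14). Not NE.
(LRU, LFU): Node 1 can switch to Off (3 → 5). Not NE.
(The remaining 3 profiles each have a profitable deviation by the same check.)

This game has no pure Nash equilibrium.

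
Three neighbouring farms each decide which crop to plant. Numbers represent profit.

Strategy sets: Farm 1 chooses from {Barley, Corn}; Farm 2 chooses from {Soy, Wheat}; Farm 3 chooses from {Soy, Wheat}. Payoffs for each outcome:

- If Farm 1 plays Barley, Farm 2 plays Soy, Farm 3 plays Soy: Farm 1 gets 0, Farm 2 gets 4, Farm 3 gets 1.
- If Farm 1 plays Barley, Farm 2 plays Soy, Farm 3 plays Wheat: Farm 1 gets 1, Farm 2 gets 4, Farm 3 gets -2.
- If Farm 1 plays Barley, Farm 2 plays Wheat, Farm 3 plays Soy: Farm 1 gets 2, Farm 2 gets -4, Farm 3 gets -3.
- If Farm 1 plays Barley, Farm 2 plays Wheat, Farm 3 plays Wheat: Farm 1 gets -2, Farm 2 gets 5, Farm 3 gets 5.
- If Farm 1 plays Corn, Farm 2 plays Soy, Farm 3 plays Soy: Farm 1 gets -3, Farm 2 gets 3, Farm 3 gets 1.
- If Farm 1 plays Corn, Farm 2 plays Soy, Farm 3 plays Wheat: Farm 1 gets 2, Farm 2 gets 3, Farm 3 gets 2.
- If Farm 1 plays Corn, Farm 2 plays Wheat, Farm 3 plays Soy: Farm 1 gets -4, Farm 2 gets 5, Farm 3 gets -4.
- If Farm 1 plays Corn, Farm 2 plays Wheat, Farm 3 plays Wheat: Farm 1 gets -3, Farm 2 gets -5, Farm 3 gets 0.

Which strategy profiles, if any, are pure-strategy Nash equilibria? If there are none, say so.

For each player, find the best response to each opponent profile; mutual best responses are the pure NE.
Farm 1 against (Soy, Soy): payoffs 0, -3 → best response Barley.
Farm 1 against (Soy, Wheat): payoffs 1, 2 → best response Corn.
Farm 1 against (Wheat, Soy): payoffs 2, -4 → best response Barley.
Farm 1 against (Wheat, Wheat): payoffs -2, -3 → best response Barley.
Farm 2 against (Barley, Soy): payoffs 4, -4 → best response Soy.
Farm 2 against (Barley, Wheat): payoffs 4, 5 → best response Wheat.
Farm 2 against (Corn, Soy): payoffs 3, 5 → best response Wheat.
Farm 2 against (Corn, Wheat): payoffs 3, -5 → best response Soy.
Farm 3 against (Barley, Soy): payoffs 1, -2 → best response Soy.
Farm 3 against (Barley, Wheat): payoffs -3, 5 → best response Wheat.
Farm 3 against (Corn, Soy): payoffs 1, 2 → best response Wheat.
Farm 3 against (Corn, Wheat): payoffs -4, 0 → best response Wheat.
Mutual best responses: (Barley, Soy, Soy); (Barley, Wheat, Wheat); (Corn, Soy, Wheat).

Pure-strategy Nash equilibria: (Barley, Soy, Soy), (Barley, Wheat, Wheat), (Corn, Soy, Wheat)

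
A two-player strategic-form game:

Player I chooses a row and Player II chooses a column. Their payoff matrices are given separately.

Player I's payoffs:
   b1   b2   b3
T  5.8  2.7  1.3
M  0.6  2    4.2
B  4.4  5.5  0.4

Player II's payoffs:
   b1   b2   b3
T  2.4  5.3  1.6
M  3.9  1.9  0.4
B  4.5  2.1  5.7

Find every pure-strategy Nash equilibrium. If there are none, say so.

Mark each player's best response to every combination of opponents' strategies; a profile where every player is best-responding is a pure Nash equilibrium.
Player I against b1: payoffs 5.8, 0.6, 4.4 → best response T.
Player I against b2: payoffs 2.7, 2, 5.5 → best response B.
Player I against b3: payoffs 1.3, 4.2, 0.4 → best response M.
Player II against T: payoffs 2.4, 5.3, 1.6 → best response b2.
Player II against M: payoffs 3.9, 1.9, 0.4 → best response b1.
Player II against B: payoffs 4.5, 2.1, 5.7 → best response b3.
No profile is a mutual best response for all players.

This game has no pure Nash equilibrium.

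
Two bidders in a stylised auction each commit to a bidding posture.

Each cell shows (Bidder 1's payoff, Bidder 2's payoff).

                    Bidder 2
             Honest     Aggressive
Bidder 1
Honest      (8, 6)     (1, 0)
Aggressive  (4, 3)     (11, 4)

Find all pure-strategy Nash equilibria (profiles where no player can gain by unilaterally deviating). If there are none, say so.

Pure-strategy Nash equilibria: (Honest, Honest), (Aggressive, Aggressive)

For each player, find the best response to each opponent profile; mutual best responses are the pure NE.
Bidder 1 against Honest: payoffs 8, 4 → best response Honest.
Bidder 1 against Aggressive: payoffs 1, 11 → best response Aggressive.
Bidder 2 against Honest: payoffs 6, 0 → best response Honest.
Bidder 2 against Aggressive: payoffs 3, 4 → best response Aggressive.
Mutual best responses: (Honest, Honest); (Aggressive, Aggressive).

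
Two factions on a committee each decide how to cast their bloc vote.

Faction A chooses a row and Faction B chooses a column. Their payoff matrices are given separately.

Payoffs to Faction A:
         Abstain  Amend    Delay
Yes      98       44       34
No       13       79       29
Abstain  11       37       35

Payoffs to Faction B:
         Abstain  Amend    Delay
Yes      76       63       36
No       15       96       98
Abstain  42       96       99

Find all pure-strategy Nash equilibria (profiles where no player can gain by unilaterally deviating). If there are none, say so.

(Yes, Abstain) and (Abstain, Delay)

(Yes, Abstain): Faction A gets 98, best alternative 13; Faction B gets 76, best alternative 63. No profitable deviation — NE.
(Yes, Amend): Faction A can switch to No (44 → 79). Not NE.
(Yes, Delay): Faction A can switch to Abstain (34 → 35). Not NE.
(No, Abstain): Faction A can switch to Yes (13 → 98). Not NE.
(No, Amend): Faction B can switch to Delay (96 → 98). Not NE.
(No, Delay): Faction A can switch to Yes (29 → 34). Not NE.
(Abstain, Abstain): Faction A can switch to Yes (11 → 98). Not NE.
(Abstain, Delay): Faction A gets 35, best alternative 34; Faction B gets 99, best alternative 96. No profitable deviation — NE.
(The remaining 1 profile has a profitable deviation by the same check.)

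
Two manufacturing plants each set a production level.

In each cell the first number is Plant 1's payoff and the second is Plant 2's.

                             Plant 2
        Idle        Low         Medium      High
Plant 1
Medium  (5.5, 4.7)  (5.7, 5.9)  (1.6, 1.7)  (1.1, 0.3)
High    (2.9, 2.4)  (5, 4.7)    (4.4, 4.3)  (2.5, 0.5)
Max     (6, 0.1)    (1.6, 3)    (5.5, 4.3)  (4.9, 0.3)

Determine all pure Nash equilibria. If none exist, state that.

Plant 1 against Idle: payoffs 5.5, 2.9, 6 → best response Max.
Plant 1 against Low: payoffs 5.7, 5, 1.6 → best response Medium.
Plant 1 against Medium: payoffs 1.6, 4.4, 5.5 → best response Max.
Plant 1 against High: payoffs 1.1, 2.5, 4.9 → best response Max.
Plant 2 against Medium: payoffs 4.7, 5.9, 1.7, 0.3 → best response Low.
Plant 2 against High: payoffs 2.4, 4.7, 4.3, 0.5 → best response Low.
Plant 2 against Max: payoffs 0.1, 3, 4.3, 0.3 → best response Medium.
Mutual best responses: (Medium, Low); (Max, Medium).

(Medium, Low) and (Max, Medium)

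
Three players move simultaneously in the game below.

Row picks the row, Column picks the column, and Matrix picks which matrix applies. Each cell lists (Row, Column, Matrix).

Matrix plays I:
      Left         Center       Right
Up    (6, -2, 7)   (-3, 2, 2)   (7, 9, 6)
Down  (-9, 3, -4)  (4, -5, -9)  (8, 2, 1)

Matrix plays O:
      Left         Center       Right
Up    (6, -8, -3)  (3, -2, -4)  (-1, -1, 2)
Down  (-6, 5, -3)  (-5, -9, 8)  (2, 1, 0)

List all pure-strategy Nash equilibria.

none

(Up, Left, I): Column can switch to Center (-2 → 2). Not NE.
(Up, Left, O): Column can switch to Center (-8 → -2). Not NE.
(Up, Center, I): Row can switch to Down (-3 → 4). Not NE.
(Up, Center, O): Column can switch to Right (-2 → -1). Not NE.
(Up, Right, I): Row can switch to Down (7 → 8). Not NE.
(Up, Right, O): Row can switch to Down (-1 → 2). Not NE.
(Down, Left, I): Row can switch to Up (-9 → 6). Not NE.
(Down, Left, O): Row can switch to Up (-6 → 6). Not NE.
(The remaining 4 profiles each have a profitable deviation by the same check.)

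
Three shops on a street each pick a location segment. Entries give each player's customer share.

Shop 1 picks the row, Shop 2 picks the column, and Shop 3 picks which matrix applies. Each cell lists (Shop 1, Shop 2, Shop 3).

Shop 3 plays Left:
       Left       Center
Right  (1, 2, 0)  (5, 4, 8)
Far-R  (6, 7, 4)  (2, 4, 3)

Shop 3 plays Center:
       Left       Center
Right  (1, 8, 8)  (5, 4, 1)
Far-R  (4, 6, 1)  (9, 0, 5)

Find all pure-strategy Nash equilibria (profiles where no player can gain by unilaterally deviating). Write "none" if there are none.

The pure Nash equilibria are (Right, Center, Left); (Far-R, Left, Left).

(Right, Left, Left): Shop 1 can switch to Far-R (1 → 6). Not NE.
(Right, Left, Center): Shop 1 can switch to Far-R (1 → 4). Not NE.
(Right, Center, Left): Shop 1 gets 5, best alternative 2; Shop 2 gets 4, best alternative 2; Shop 3 gets 8, best alternative 1. No profitable deviation — NE.
(Right, Center, Center): Shop 1 can switch to Far-R (5 → 9). Not NE.
(Far-R, Left, Left): Shop 1 gets 6, best alternative 1; Shop 2 gets 7, best alternative 4; Shop 3 gets 4, best alternative 1. No profitable deviation — NE.
(Far-R, Left, Center): Shop 3 can switch to Left (1 → 4). Not NE.
(Far-R, Center, Left): Shop 1 can switch to Right (2 → 5). Not NE.
(Far-R, Center, Center): Shop 2 can switch to Left (0 → 6). Not NE.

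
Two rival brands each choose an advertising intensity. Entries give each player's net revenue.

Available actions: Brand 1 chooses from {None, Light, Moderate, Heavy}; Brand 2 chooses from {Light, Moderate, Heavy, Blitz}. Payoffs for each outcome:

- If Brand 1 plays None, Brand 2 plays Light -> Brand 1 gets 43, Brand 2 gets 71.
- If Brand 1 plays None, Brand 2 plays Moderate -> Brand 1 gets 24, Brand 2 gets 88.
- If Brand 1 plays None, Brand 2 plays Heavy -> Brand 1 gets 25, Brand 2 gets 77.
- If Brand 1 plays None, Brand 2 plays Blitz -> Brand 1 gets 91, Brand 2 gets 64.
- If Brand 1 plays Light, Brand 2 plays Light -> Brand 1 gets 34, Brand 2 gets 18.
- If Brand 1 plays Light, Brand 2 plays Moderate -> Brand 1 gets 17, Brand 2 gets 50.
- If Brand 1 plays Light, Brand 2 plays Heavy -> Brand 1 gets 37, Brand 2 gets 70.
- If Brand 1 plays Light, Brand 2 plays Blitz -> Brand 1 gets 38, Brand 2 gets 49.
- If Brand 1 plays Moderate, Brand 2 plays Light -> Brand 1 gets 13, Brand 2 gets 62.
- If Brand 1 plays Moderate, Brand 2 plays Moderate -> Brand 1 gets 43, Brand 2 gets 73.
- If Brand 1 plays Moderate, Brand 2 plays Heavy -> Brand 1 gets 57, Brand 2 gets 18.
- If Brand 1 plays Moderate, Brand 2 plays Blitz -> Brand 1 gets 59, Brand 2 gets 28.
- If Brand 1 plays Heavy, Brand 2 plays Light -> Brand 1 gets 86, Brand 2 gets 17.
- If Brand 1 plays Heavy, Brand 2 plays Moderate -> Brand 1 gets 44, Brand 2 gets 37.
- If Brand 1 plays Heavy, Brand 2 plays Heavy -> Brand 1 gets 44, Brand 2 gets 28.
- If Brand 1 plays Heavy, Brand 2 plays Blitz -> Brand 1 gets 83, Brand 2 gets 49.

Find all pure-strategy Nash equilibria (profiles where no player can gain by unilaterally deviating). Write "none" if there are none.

This game has no pure Nash equilibrium.

Brand 1 against Light: payoffs 43, 34, 13, 86 → best response Heavy.
Brand 1 against Moderate: payoffs 24, 17, 43, 44 → best response Heavy.
Brand 1 against Heavy: payoffs 25, 37, 57, 44 → best response Moderate.
Brand 1 against Blitz: payoffs 91, 38, 59, 83 → best response None.
Brand 2 against None: payoffs 71, 88, 77, 64 → best response Moderate.
Brand 2 against Light: payoffs 18, 50, 70, 49 → best response Heavy.
Brand 2 against Moderate: payoffs 62, 73, 18, 28 → best response Moderate.
Brand 2 against Heavy: payoffs 17, 37, 28, 49 → best response Blitz.
No profile is a mutual best response for all players.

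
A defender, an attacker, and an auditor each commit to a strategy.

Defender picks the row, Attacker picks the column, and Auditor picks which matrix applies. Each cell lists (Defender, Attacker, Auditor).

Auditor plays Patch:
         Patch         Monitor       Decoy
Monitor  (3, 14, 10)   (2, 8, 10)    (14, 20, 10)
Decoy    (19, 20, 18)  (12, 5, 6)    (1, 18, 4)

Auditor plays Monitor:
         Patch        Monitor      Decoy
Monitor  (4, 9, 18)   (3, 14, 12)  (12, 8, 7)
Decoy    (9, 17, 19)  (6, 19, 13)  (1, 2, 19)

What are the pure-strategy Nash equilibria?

Defender against (Patch, Patch): payoffs 3, 19 → best response Decoy.
Defender against (Patch, Monitor): payoffs 4, 9 → best response Decoy.
Defender against (Monitor, Patch): payoffs 2, 12 → best response Decoy.
Defender against (Monitor, Monitor): payoffs 3, 6 → best response Decoy.
Defender against (Decoy, Patch): payoffs 14, 1 → best response Monitor.
Defender against (Decoy, Monitor): payoffs 12, 1 → best response Monitor.
Attacker against (Monitor, Patch): payoffs 14, 8, 20 → best response Decoy.
Attacker against (Monitor, Monitor): payoffs 9, 14, 8 → best response Monitor.
Attacker against (Decoy, Patch): payoffs 20, 5, 18 → best response Patch.
Attacker against (Decoy, Monitor): payoffs 17, 19, 2 → best response Monitor.
Auditor against (Monitor, Patch): payoffs 10, 18 → best response Monitor.
Auditor against (Monitor, Monitor): payoffs 10, 12 → best response Monitor.
Auditor against (Monitor, Decoy): payoffs 10, 7 → best response Patch.
Auditor against (Decoy, Patch): payoffs 18, 19 → best response Monitor.
Auditor against (Decoy, Monitor): payoffs 6, 13 → best response Monitor.
Auditor against (Decoy, Decoy): payoffs 4, 19 → best response Monitor.
Mutual best responses: (Monitor, Decoy, Patch); (Decoy, Monitor, Monitor).

The pure Nash equilibria are (Monitor, Decoy, Patch) and (Decoy, Monitor, Monitor).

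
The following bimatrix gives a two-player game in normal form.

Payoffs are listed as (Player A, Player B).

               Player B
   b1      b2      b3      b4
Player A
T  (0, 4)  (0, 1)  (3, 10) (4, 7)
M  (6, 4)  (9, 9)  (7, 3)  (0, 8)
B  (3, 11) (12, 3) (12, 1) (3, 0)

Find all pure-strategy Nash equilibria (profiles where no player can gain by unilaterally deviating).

Player A against b1: payoffs 0, 6, 3 → best response M.
Player A against b2: payoffs 0, 9, 12 → best response B.
Player A against b3: payoffs 3, 7, 12 → best response B.
Player A against b4: payoffs 4, 0, 3 → best response T.
Player B against T: payoffs 4, 1, 10, 7 → best response b3.
Player B against M: payoffs 4, 9, 3, 8 → best response b2.
Player B against B: payoffs 11, 3, 1, 0 → best response b1.
No profile is a mutual best response for all players.

No pure-strategy Nash equilibrium.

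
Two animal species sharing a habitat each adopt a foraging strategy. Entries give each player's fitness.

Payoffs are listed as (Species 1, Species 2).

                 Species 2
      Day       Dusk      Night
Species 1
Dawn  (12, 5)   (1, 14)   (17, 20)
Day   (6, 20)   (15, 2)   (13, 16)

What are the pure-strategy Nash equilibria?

(Dawn, Night)

Mark each player's best response to every combination of opponents' strategies; a profile where every player is best-responding is a pure Nash equilibrium.
Species 1 against Day: payoffs 12, 6 → best response Dawn.
Species 1 against Dusk: payoffs 1, 15 → best response Day.
Species 1 against Night: payoffs 17, 13 → best response Dawn.
Species 2 against Dawn: payoffs 5, 14, 20 → best response Night.
Species 2 against Day: payoffs 20, 2, 16 → best response Day.
Mutual best responses: (Dawn, Night).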